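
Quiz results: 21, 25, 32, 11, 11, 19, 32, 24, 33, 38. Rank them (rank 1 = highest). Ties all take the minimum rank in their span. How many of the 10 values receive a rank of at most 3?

4

Sorted (descending): 38, 33, 32, 32, 25, 24, 21, 19, 11, 11
The 2 values of 32 occupy positions 3–4 → each gets rank 3.
The 2 values of 11 occupy positions 9–10 → each gets rank 9.
Ranks ≤ 3: {1, 2, 3, 3} → 4 values.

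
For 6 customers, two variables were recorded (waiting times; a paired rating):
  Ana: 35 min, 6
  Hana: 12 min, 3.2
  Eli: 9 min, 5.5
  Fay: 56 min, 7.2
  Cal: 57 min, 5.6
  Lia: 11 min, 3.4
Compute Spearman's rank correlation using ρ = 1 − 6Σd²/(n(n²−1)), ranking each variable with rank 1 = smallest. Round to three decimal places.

Ranks of variable 1: 4, 3, 1, 5, 6, 2
Ranks of variable 2: 5, 1, 3, 6, 4, 2
d = r₁ − r₂: -1, 2, -2, -1, 2, 0
d²: 1, 4, 4, 1, 4, 0; Σd² = 14
ρ = 1 − 6·14/(6·35) = 1 − 84/210 = 0.600

0.600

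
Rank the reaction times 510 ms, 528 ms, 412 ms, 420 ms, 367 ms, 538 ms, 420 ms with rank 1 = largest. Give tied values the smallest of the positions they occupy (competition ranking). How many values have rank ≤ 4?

5

Sorted (descending): 538, 528, 510, 420, 420, 412, 367
The 2 values of 420 occupy positions 4–5 → each gets rank 4.
Ranks ≤ 4: {1, 2, 3, 4, 4} → 5 values.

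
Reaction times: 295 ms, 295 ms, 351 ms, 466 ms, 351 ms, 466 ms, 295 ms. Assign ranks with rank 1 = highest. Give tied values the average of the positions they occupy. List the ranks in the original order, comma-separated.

6, 6, 3.5, 1.5, 3.5, 1.5, 6

Sorted (descending): 466, 466, 351, 351, 295, 295, 295
The 2 values of 466 occupy positions 1–2 → average rank (1+2)/2 = 1.5.
The 2 values of 351 occupy positions 3–4 → average rank (3+4)/2 = 3.5.
The 3 values of 295 occupy positions 5–7 → average rank 6.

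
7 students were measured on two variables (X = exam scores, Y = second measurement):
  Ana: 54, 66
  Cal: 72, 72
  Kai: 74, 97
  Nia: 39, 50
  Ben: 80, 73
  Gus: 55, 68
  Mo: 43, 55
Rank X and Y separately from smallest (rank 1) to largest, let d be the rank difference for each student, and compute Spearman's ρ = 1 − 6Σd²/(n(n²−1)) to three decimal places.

Ranks of variable 1: 3, 5, 6, 1, 7, 4, 2
Ranks of variable 2: 3, 5, 7, 1, 6, 4, 2
d = r₁ − r₂: 0, 0, -1, 0, 1, 0, 0
d²: 0, 0, 1, 0, 1, 0, 0; Σd² = 2
ρ = 1 − 6·2/(7·48) = 1 − 12/336 = 0.964

0.964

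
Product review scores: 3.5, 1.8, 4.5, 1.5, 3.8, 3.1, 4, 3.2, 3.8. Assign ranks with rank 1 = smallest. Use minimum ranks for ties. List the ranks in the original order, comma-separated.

5, 2, 9, 1, 6, 3, 8, 4, 6

Sorted (ascending): 1.5, 1.8, 3.1, 3.2, 3.5, 3.8, 3.8, 4, 4.5
The 2 values of 3.8 occupy positions 6–7 → each gets rank 6.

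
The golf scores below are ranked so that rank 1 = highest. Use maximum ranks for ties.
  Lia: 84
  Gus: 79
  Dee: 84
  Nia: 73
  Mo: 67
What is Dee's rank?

Sorted (descending): 84, 84, 79, 73, 67
The 2 values of 84 occupy positions 1–2 → each gets rank 2.
Dee has value 84 → rank 2.

2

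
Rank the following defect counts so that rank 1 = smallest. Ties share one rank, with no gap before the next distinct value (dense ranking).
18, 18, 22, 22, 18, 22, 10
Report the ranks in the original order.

Sorted (ascending): 10, 18, 18, 18, 22, 22, 22
The 3 values of 18 share dense rank 2.
The 3 values of 22 share dense rank 3.
Remaining distinct values take the next consecutive integers.

2, 2, 3, 3, 2, 3, 1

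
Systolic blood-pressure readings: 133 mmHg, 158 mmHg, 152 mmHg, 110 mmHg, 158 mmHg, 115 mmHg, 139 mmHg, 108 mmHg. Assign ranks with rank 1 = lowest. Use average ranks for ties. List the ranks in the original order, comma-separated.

4, 7.5, 6, 2, 7.5, 3, 5, 1

Sorted (ascending): 108, 110, 115, 133, 139, 152, 158, 158
The 2 values of 158 occupy positions 7–8 → average rank (7+8)/2 = 7.5.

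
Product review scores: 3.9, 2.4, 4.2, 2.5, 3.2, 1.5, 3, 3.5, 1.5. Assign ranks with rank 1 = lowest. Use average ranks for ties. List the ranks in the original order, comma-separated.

Sorted (ascending): 1.5, 1.5, 2.4, 2.5, 3, 3.2, 3.5, 3.9, 4.2
The 2 values of 1.5 occupy positions 1–2 → average rank (1+2)/2 = 1.5.

8, 3, 9, 4, 6, 1.5, 5, 7, 1.5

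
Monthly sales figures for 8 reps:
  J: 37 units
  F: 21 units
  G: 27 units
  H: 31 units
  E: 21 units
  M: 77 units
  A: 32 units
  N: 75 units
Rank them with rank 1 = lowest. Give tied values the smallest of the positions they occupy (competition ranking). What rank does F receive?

1

Sorted (ascending): 21, 21, 27, 31, 32, 37, 75, 77
The 2 values of 21 occupy positions 1–2 → each gets rank 1.
F has value 21 units → rank 1.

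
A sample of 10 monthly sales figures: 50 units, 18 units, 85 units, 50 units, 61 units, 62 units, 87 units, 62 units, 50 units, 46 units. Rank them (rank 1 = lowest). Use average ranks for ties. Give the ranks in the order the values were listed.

Sorted (ascending): 18, 46, 50, 50, 50, 61, 62, 62, 85, 87
The 3 values of 50 occupy positions 3–5 → average rank 4.
The 2 values of 62 occupy positions 7–8 → average rank (7+8)/2 = 7.5.

4, 1, 9, 4, 6, 7.5, 10, 7.5, 4, 2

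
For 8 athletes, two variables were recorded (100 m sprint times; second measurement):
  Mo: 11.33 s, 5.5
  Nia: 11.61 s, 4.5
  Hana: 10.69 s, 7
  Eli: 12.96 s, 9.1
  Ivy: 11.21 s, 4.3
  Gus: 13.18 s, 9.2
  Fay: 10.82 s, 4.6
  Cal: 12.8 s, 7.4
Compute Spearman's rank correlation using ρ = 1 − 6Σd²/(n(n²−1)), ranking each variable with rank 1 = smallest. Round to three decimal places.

0.643

Ranks of variable 1: 4, 5, 1, 7, 3, 8, 2, 6
Ranks of variable 2: 4, 2, 5, 7, 1, 8, 3, 6
d = r₁ − r₂: 0, 3, -4, 0, 2, 0, -1, 0
d²: 0, 9, 16, 0, 4, 0, 1, 0; Σd² = 30
ρ = 1 − 6·30/(8·63) = 1 − 180/504 = 0.643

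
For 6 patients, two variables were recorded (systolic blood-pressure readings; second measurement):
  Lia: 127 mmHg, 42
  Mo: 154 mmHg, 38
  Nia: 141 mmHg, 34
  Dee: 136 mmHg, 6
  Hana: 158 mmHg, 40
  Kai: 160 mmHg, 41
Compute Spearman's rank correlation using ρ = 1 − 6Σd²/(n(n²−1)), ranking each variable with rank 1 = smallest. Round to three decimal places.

Ranks of variable 1: 1, 4, 3, 2, 5, 6
Ranks of variable 2: 6, 3, 2, 1, 4, 5
d = r₁ − r₂: -5, 1, 1, 1, 1, 1
d²: 25, 1, 1, 1, 1, 1; Σd² = 30
ρ = 1 − 6·30/(6·35) = 1 − 180/210 = 0.143

0.143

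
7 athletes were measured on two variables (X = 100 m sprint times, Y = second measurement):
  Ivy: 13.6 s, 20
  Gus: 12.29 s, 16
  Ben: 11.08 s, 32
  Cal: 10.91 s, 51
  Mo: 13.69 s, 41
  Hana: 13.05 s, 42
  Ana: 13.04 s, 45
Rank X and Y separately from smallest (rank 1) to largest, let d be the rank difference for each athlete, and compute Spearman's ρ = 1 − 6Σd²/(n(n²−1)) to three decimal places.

-0.250

Ranks of variable 1: 6, 3, 2, 1, 7, 5, 4
Ranks of variable 2: 2, 1, 3, 7, 4, 5, 6
d = r₁ − r₂: 4, 2, -1, -6, 3, 0, -2
d²: 16, 4, 1, 36, 9, 0, 4; Σd² = 70
ρ = 1 − 6·70/(7·48) = 1 − 420/336 = -0.250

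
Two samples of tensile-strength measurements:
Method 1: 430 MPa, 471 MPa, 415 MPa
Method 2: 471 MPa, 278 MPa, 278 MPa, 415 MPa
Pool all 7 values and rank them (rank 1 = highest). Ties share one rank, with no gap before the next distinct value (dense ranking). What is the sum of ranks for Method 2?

Sorted (descending): 471, 471, 430, 415, 415, 278, 278
The 2 values of 471 share dense rank 1.
The 2 values of 415 share dense rank 3.
The 2 values of 278 share dense rank 4.
Remaining distinct values take the next consecutive integers.
Method 2 values → pooled ranks: 471→1, 278→4, 278→4, 415→3
Rank sum = 1 + 4 + 4 + 3 = 12

12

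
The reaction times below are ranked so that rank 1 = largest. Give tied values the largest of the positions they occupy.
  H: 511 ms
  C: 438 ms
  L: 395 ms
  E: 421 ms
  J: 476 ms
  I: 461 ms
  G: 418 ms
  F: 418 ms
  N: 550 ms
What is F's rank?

Sorted (descending): 550, 511, 476, 461, 438, 421, 418, 418, 395
The 2 values of 418 occupy positions 7–8 → each gets rank 8.
F has value 418 ms → rank 8.

8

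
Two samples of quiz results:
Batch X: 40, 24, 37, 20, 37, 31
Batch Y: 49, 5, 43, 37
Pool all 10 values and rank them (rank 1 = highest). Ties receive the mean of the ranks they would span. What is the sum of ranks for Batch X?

37

Sorted (descending): 49, 43, 40, 37, 37, 37, 31, 24, 20, 5
The 3 values of 37 occupy positions 4–6 → average rank 5.
Batch X values → pooled ranks: 40→3, 24→8, 37→5, 20→9, 37→5, 31→7
Rank sum = 3 + 8 + 5 + 9 + 5 + 7 = 37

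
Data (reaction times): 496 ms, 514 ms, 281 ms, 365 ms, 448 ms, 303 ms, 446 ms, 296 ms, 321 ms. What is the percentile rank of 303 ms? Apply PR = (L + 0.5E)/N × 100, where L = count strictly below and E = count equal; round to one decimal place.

N = 9.
Strictly below 303: 2. Equal to 303: 1.
PR = (2 + 0.5·1)/9 × 100 = 27.8

27.8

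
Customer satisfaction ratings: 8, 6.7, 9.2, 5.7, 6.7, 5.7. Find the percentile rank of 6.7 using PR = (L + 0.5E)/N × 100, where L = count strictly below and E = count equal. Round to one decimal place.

50.0

N = 6.
Strictly below 6.7: 2. Equal to 6.7: 2.
PR = (2 + 0.5·2)/6 × 100 = 50.0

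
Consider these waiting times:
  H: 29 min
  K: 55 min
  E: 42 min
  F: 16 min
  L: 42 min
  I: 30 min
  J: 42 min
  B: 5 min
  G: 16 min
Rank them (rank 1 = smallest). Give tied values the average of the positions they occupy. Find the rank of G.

Sorted (ascending): 5, 16, 16, 29, 30, 42, 42, 42, 55
The 2 values of 16 occupy positions 2–3 → average rank (2+3)/2 = 2.5.
The 3 values of 42 occupy positions 6–8 → average rank 7.
G has value 16 min → rank 2.5.

2.5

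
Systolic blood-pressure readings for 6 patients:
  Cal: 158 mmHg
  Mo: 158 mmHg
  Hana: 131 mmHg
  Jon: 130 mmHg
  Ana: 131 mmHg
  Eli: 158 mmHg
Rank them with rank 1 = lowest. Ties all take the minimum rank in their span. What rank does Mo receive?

4

Sorted (ascending): 130, 131, 131, 158, 158, 158
The 2 values of 131 occupy positions 2–3 → each gets rank 2.
The 3 values of 158 occupy positions 4–6 → each gets rank 4.
Mo has value 158 mmHg → rank 4.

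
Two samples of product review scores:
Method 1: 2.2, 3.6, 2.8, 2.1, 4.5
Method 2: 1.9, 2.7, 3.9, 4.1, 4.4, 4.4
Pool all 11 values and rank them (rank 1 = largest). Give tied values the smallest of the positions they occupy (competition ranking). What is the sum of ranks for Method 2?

32

Sorted (descending): 4.5, 4.4, 4.4, 4.1, 3.9, 3.6, 2.8, 2.7, 2.2, 2.1, 1.9
The 2 values of 4.4 occupy positions 2–3 → each gets rank 2.
Method 2 values → pooled ranks: 1.9→11, 2.7→8, 3.9→5, 4.1→4, 4.4→2, 4.4→2
Rank sum = 11 + 8 + 5 + 4 + 2 + 2 = 32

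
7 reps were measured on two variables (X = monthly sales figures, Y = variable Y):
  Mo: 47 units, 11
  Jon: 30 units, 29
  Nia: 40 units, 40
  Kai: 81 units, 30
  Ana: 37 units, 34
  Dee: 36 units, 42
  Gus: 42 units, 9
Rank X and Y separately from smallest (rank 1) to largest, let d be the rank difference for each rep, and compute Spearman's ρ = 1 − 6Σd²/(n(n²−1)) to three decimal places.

Ranks of variable 1: 6, 1, 4, 7, 3, 2, 5
Ranks of variable 2: 2, 3, 6, 4, 5, 7, 1
d = r₁ − r₂: 4, -2, -2, 3, -2, -5, 4
d²: 16, 4, 4, 9, 4, 25, 16; Σd² = 78
ρ = 1 − 6·78/(7·48) = 1 − 468/336 = -0.393

-0.393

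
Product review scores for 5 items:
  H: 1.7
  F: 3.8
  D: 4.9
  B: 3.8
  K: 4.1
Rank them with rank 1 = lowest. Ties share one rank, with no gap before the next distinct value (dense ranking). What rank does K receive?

Sorted (ascending): 1.7, 3.8, 3.8, 4.1, 4.9
The 2 values of 3.8 share dense rank 2.
Remaining distinct values take the next consecutive integers.
K has value 4.1 → rank 3.

3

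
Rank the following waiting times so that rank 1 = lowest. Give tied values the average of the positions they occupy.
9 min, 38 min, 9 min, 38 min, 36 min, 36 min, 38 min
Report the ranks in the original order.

Sorted (ascending): 9, 9, 36, 36, 38, 38, 38
The 2 values of 9 occupy positions 1–2 → average rank (1+2)/2 = 1.5.
The 2 values of 36 occupy positions 3–4 → average rank (3+4)/2 = 3.5.
The 3 values of 38 occupy positions 5–7 → average rank 6.

1.5, 6, 1.5, 6, 3.5, 3.5, 6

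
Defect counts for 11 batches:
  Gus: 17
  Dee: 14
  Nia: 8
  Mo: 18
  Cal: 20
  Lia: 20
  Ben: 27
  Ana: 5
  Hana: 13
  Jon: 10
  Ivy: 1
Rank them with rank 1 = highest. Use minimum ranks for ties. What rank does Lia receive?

2

Sorted (descending): 27, 20, 20, 18, 17, 14, 13, 10, 8, 5, 1
The 2 values of 20 occupy positions 2–3 → each gets rank 2.
Lia has value 20 → rank 2.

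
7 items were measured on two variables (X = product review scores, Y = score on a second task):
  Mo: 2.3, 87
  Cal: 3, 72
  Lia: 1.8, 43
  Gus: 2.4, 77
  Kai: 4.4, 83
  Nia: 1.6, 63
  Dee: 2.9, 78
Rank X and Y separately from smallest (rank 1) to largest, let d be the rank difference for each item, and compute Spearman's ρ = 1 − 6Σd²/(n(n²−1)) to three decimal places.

Ranks of variable 1: 3, 6, 2, 4, 7, 1, 5
Ranks of variable 2: 7, 3, 1, 4, 6, 2, 5
d = r₁ − r₂: -4, 3, 1, 0, 1, -1, 0
d²: 16, 9, 1, 0, 1, 1, 0; Σd² = 28
ρ = 1 − 6·28/(7·48) = 1 − 168/336 = 0.500

0.500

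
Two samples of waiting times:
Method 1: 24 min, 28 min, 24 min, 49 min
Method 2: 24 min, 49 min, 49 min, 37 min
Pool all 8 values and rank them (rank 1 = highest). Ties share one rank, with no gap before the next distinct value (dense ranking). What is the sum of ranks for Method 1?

Sorted (descending): 49, 49, 49, 37, 28, 24, 24, 24
The 3 values of 49 share dense rank 1.
The 3 values of 24 share dense rank 4.
Remaining distinct values take the next consecutive integers.
Method 1 values → pooled ranks: 24→4, 28→3, 24→4, 49→1
Rank sum = 4 + 3 + 4 + 1 = 12

12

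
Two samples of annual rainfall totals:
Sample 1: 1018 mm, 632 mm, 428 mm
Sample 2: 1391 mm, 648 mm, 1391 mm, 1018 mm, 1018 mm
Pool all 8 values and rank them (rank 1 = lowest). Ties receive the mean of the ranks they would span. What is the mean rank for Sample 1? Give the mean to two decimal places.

Sorted (ascending): 428, 632, 648, 1018, 1018, 1018, 1391, 1391
The 3 values of 1018 occupy positions 4–6 → average rank 5.
The 2 values of 1391 occupy positions 7–8 → average rank (7+8)/2 = 7.5.
Sample 1 values → pooled ranks: 1018→5, 632→2, 428→1
Mean rank = (5 + 2 + 1) / 3 = 2.67

2.67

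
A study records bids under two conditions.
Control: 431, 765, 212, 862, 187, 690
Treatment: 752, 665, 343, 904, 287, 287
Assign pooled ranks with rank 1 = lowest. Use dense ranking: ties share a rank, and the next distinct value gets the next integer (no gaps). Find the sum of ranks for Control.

Sorted (ascending): 187, 212, 287, 287, 343, 431, 665, 690, 752, 765, 862, 904
The 2 values of 287 share dense rank 3.
Remaining distinct values take the next consecutive integers.
Control values → pooled ranks: 431→5, 765→9, 212→2, 862→10, 187→1, 690→7
Rank sum = 5 + 9 + 2 + 10 + 1 + 7 = 34

34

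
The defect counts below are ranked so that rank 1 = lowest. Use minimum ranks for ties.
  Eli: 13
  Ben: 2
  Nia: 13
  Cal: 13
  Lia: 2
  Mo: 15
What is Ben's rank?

1

Sorted (ascending): 2, 2, 13, 13, 13, 15
The 2 values of 2 occupy positions 1–2 → each gets rank 1.
The 3 values of 13 occupy positions 3–5 → each gets rank 3.
Ben has value 2 → rank 1.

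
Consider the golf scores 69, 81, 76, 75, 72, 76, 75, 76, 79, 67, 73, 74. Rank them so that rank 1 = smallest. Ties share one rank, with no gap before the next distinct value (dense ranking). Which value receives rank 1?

Sorted (ascending): 67, 69, 72, 73, 74, 75, 75, 76, 76, 76, 79, 81
The 2 values of 75 share dense rank 6.
The 3 values of 76 share dense rank 7.
Remaining distinct values take the next consecutive integers.
Rank 1 → value 67.

67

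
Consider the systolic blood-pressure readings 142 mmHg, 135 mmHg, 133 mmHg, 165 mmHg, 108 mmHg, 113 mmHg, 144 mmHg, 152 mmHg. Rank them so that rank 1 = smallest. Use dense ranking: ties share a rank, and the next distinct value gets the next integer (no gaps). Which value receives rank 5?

142

Sorted (ascending): 108, 113, 133, 135, 142, 144, 152, 165
No ties — each value takes its position as its rank.
Rank 5 → value 142.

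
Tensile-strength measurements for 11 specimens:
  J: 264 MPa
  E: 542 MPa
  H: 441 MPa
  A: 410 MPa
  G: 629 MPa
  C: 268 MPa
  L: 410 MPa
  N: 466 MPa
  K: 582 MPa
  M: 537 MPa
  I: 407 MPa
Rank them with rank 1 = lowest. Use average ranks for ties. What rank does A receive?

Sorted (ascending): 264, 268, 407, 410, 410, 441, 466, 537, 542, 582, 629
The 2 values of 410 occupy positions 4–5 → average rank (4+5)/2 = 4.5.
A has value 410 MPa → rank 4.5.

4.5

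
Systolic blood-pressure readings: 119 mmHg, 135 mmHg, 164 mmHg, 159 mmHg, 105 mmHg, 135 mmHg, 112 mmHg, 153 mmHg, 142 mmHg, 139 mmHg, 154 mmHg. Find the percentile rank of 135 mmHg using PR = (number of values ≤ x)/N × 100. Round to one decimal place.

45.5

N = 11.
Strictly below 135: 3. Equal to 135: 2.
PR = 5/11 × 100 = 45.5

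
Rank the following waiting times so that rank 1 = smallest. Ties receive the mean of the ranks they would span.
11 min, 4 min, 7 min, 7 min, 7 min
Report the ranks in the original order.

Sorted (ascending): 4, 7, 7, 7, 11
The 3 values of 7 occupy positions 2–4 → average rank 3.

5, 1, 3, 3, 3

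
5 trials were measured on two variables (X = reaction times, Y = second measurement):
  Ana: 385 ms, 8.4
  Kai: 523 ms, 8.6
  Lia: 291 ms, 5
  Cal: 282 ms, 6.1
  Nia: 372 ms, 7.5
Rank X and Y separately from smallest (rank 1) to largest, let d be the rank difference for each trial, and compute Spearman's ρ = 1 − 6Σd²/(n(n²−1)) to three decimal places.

0.900

Ranks of variable 1: 4, 5, 2, 1, 3
Ranks of variable 2: 4, 5, 1, 2, 3
d = r₁ − r₂: 0, 0, 1, -1, 0
d²: 0, 0, 1, 1, 0; Σd² = 2
ρ = 1 − 6·2/(5·24) = 1 − 12/120 = 0.900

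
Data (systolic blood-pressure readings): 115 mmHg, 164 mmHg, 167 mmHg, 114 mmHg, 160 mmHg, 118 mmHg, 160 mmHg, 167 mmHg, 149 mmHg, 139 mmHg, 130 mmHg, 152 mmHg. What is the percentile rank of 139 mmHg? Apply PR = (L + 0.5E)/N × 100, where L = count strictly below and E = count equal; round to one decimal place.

N = 12.
Strictly below 139: 4. Equal to 139: 1.
PR = (4 + 0.5·1)/12 × 100 = 37.5

37.5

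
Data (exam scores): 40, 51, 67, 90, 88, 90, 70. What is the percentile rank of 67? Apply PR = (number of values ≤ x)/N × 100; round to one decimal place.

42.9

N = 7.
Strictly below 67: 2. Equal to 67: 1.
PR = 3/7 × 100 = 42.9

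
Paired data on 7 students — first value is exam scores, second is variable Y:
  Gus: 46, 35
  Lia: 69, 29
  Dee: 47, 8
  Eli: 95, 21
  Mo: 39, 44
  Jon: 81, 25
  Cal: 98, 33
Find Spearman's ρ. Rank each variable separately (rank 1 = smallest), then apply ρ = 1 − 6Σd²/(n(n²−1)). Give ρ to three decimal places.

Ranks of variable 1: 2, 4, 3, 6, 1, 5, 7
Ranks of variable 2: 6, 4, 1, 2, 7, 3, 5
d = r₁ − r₂: -4, 0, 2, 4, -6, 2, 2
d²: 16, 0, 4, 16, 36, 4, 4; Σd² = 80
ρ = 1 − 6·80/(7·48) = 1 − 480/336 = -0.429

-0.429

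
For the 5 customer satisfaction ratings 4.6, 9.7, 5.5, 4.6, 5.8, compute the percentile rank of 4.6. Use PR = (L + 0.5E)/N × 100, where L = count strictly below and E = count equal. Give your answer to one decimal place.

20.0

N = 5.
Strictly below 4.6: 0. Equal to 4.6: 2.
PR = (0 + 0.5·2)/5 × 100 = 20.0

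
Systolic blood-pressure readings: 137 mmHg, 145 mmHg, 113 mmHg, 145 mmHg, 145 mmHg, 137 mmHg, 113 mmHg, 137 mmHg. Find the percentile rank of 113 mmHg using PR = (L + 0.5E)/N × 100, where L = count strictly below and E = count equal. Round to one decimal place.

N = 8.
Strictly below 113: 0. Equal to 113: 2.
PR = (0 + 0.5·2)/8 × 100 = 12.5

12.5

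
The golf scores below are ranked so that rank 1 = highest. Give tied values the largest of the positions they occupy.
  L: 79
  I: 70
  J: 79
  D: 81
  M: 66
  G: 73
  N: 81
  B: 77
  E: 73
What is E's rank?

Sorted (descending): 81, 81, 79, 79, 77, 73, 73, 70, 66
The 2 values of 81 occupy positions 1–2 → each gets rank 2.
The 2 values of 79 occupy positions 3–4 → each gets rank 4.
The 2 values of 73 occupy positions 6–7 → each gets rank 7.
E has value 73 → rank 7.

7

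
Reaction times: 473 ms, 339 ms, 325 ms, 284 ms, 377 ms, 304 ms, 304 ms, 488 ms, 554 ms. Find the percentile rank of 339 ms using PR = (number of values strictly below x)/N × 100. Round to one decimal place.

N = 9.
Strictly below 339: 4. Equal to 339: 1.
PR = 4/9 × 100 = 44.4

44.4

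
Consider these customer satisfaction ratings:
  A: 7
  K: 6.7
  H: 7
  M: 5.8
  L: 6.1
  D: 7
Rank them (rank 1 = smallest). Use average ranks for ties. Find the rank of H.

5

Sorted (ascending): 5.8, 6.1, 6.7, 7, 7, 7
The 3 values of 7 occupy positions 4–6 → average rank 5.
H has value 7 → rank 5.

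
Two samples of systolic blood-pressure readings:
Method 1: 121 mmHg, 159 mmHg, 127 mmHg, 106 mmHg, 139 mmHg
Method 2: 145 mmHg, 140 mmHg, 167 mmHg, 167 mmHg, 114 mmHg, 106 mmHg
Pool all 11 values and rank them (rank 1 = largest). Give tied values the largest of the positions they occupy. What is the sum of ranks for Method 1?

35

Sorted (descending): 167, 167, 159, 145, 140, 139, 127, 121, 114, 106, 106
The 2 values of 167 occupy positions 1–2 → each gets rank 2.
The 2 values of 106 occupy positions 10–11 → each gets rank 11.
Method 1 values → pooled ranks: 121→8, 159→3, 127→7, 106→11, 139→6
Rank sum = 8 + 3 + 7 + 11 + 6 = 35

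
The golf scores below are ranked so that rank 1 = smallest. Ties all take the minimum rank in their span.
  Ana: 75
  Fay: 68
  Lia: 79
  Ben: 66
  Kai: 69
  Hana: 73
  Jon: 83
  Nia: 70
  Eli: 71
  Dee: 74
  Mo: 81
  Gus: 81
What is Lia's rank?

Sorted (ascending): 66, 68, 69, 70, 71, 73, 74, 75, 79, 81, 81, 83
The 2 values of 81 occupy positions 10–11 → each gets rank 10.
Lia has value 79 → rank 9.

9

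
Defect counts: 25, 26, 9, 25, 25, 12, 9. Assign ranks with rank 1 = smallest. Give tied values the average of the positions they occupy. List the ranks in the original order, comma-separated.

Sorted (ascending): 9, 9, 12, 25, 25, 25, 26
The 2 values of 9 occupy positions 1–2 → average rank (1+2)/2 = 1.5.
The 3 values of 25 occupy positions 4–6 → average rank 5.

5, 7, 1.5, 5, 5, 3, 1.5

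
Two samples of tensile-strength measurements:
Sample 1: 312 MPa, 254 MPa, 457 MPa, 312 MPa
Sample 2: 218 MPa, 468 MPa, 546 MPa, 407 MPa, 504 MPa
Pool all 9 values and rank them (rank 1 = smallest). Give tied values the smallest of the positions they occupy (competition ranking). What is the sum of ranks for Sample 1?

Sorted (ascending): 218, 254, 312, 312, 407, 457, 468, 504, 546
The 2 values of 312 occupy positions 3–4 → each gets rank 3.
Sample 1 values → pooled ranks: 312→3, 254→2, 457→6, 312→3
Rank sum = 3 + 2 + 6 + 3 = 14

14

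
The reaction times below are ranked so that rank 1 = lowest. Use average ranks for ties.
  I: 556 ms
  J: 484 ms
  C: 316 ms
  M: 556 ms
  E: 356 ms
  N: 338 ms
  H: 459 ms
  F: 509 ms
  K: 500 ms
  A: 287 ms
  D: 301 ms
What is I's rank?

10.5

Sorted (ascending): 287, 301, 316, 338, 356, 459, 484, 500, 509, 556, 556
The 2 values of 556 occupy positions 10–11 → average rank (10+11)/2 = 10.5.
I has value 556 ms → rank 10.5.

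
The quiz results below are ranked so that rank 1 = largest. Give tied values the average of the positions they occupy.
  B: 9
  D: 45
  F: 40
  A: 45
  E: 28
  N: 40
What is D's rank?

1.5

Sorted (descending): 45, 45, 40, 40, 28, 9
The 2 values of 45 occupy positions 1–2 → average rank (1+2)/2 = 1.5.
The 2 values of 40 occupy positions 3–4 → average rank (3+4)/2 = 3.5.
D has value 45 → rank 1.5.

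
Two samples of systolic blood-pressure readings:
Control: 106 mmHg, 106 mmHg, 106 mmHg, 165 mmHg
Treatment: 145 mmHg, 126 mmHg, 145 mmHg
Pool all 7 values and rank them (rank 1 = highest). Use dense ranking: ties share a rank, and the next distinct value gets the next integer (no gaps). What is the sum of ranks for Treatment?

7

Sorted (descending): 165, 145, 145, 126, 106, 106, 106
The 2 values of 145 share dense rank 2.
The 3 values of 106 share dense rank 4.
Remaining distinct values take the next consecutive integers.
Treatment values → pooled ranks: 145→2, 126→3, 145→2
Rank sum = 2 + 3 + 2 = 7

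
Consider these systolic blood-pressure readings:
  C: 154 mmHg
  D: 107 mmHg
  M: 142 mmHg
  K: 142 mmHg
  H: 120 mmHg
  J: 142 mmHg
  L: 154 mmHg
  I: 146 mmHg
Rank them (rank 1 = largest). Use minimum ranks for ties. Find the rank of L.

Sorted (descending): 154, 154, 146, 142, 142, 142, 120, 107
The 2 values of 154 occupy positions 1–2 → each gets rank 1.
The 3 values of 142 occupy positions 4–6 → each gets rank 4.
L has value 154 mmHg → rank 1.

1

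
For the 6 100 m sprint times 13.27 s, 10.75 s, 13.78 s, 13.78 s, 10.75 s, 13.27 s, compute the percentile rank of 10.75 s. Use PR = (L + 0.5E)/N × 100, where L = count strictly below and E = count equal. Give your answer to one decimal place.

16.7

N = 6.
Strictly below 10.75: 0. Equal to 10.75: 2.
PR = (0 + 0.5·2)/6 × 100 = 16.7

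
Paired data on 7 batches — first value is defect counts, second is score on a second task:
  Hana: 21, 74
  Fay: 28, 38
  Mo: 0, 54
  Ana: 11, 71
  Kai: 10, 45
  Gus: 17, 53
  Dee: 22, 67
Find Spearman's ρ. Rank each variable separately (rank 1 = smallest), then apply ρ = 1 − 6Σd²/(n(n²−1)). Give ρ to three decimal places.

Ranks of variable 1: 5, 7, 1, 3, 2, 4, 6
Ranks of variable 2: 7, 1, 4, 6, 2, 3, 5
d = r₁ − r₂: -2, 6, -3, -3, 0, 1, 1
d²: 4, 36, 9, 9, 0, 1, 1; Σd² = 60
ρ = 1 − 6·60/(7·48) = 1 − 360/336 = -0.071

-0.071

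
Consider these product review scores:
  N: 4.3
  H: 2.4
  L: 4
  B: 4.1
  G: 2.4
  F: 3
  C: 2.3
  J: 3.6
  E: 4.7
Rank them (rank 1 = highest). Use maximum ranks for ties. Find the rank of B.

3

Sorted (descending): 4.7, 4.3, 4.1, 4, 3.6, 3, 2.4, 2.4, 2.3
The 2 values of 2.4 occupy positions 7–8 → each gets rank 8.
B has value 4.1 → rank 3.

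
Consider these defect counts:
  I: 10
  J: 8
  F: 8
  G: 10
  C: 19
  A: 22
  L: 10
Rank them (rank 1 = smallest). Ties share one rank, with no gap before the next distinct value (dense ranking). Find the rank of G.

Sorted (ascending): 8, 8, 10, 10, 10, 19, 22
The 2 values of 8 share dense rank 1.
The 3 values of 10 share dense rank 2.
Remaining distinct values take the next consecutive integers.
G has value 10 → rank 2.

2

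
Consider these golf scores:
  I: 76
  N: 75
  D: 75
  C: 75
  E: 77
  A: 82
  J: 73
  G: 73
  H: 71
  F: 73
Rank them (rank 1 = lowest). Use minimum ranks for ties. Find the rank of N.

5

Sorted (ascending): 71, 73, 73, 73, 75, 75, 75, 76, 77, 82
The 3 values of 73 occupy positions 2–4 → each gets rank 2.
The 3 values of 75 occupy positions 5–7 → each gets rank 5.
N has value 75 → rank 5.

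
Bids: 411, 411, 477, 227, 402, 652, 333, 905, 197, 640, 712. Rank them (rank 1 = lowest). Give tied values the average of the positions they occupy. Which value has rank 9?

652

Sorted (ascending): 197, 227, 333, 402, 411, 411, 477, 640, 652, 712, 905
The 2 values of 411 occupy positions 5–6 → average rank (5+6)/2 = 5.5.
Rank 9 → value 652.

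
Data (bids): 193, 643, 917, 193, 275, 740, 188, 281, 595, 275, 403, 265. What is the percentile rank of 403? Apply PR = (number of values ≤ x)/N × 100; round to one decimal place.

66.7

N = 12.
Strictly below 403: 7. Equal to 403: 1.
PR = 8/12 × 100 = 66.7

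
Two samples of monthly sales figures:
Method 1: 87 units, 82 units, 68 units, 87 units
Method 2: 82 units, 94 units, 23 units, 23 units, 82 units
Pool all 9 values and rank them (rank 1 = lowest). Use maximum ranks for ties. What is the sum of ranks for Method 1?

25

Sorted (ascending): 23, 23, 68, 82, 82, 82, 87, 87, 94
The 2 values of 23 occupy positions 1–2 → each gets rank 2.
The 3 values of 82 occupy positions 4–6 → each gets rank 6.
The 2 values of 87 occupy positions 7–8 → each gets rank 8.
Method 1 values → pooled ranks: 87→8, 82→6, 68→3, 87→8
Rank sum = 8 + 6 + 3 + 8 = 25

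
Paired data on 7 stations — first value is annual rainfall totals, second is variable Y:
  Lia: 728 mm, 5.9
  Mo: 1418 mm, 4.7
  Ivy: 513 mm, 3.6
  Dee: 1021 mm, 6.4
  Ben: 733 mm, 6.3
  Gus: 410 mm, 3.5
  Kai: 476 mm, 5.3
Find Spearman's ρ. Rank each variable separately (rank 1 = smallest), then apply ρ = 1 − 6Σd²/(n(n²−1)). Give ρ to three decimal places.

Ranks of variable 1: 4, 7, 3, 6, 5, 1, 2
Ranks of variable 2: 5, 3, 2, 7, 6, 1, 4
d = r₁ − r₂: -1, 4, 1, -1, -1, 0, -2
d²: 1, 16, 1, 1, 1, 0, 4; Σd² = 24
ρ = 1 − 6·24/(7·48) = 1 − 144/336 = 0.571

0.571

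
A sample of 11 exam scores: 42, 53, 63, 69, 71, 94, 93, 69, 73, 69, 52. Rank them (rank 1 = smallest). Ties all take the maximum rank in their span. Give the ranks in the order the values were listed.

1, 3, 4, 7, 8, 11, 10, 7, 9, 7, 2

Sorted (ascending): 42, 52, 53, 63, 69, 69, 69, 71, 73, 93, 94
The 3 values of 69 occupy positions 5–7 → each gets rank 7.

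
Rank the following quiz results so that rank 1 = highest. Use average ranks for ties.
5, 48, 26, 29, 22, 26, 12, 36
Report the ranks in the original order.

8, 1, 4.5, 3, 6, 4.5, 7, 2

Sorted (descending): 48, 36, 29, 26, 26, 22, 12, 5
The 2 values of 26 occupy positions 4–5 → average rank (4+5)/2 = 4.5.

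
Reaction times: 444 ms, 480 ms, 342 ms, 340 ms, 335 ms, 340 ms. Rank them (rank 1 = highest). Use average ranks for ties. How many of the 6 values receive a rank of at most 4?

Sorted (descending): 480, 444, 342, 340, 340, 335
The 2 values of 340 occupy positions 4–5 → average rank (4+5)/2 = 4.5.
Ranks ≤ 4: {1, 2, 3} → 3 values.

3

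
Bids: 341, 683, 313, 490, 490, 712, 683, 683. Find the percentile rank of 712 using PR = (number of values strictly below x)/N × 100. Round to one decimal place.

N = 8.
Strictly below 712: 7. Equal to 712: 1.
PR = 7/8 × 100 = 87.5

87.5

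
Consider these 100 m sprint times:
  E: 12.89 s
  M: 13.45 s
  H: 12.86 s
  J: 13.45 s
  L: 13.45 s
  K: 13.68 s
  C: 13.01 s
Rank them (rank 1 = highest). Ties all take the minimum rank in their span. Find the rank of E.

Sorted (descending): 13.68, 13.45, 13.45, 13.45, 13.01, 12.89, 12.86
The 3 values of 13.45 occupy positions 2–4 → each gets rank 2.
E has value 12.89 s → rank 6.

6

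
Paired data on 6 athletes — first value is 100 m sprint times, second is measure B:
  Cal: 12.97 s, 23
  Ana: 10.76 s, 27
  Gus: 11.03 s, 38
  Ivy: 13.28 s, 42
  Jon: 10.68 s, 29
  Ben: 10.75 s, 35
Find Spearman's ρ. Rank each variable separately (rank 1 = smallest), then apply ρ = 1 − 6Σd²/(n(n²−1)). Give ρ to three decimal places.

0.257

Ranks of variable 1: 5, 3, 4, 6, 1, 2
Ranks of variable 2: 1, 2, 5, 6, 3, 4
d = r₁ − r₂: 4, 1, -1, 0, -2, -2
d²: 16, 1, 1, 0, 4, 4; Σd² = 26
ρ = 1 − 6·26/(6·35) = 1 − 156/210 = 0.257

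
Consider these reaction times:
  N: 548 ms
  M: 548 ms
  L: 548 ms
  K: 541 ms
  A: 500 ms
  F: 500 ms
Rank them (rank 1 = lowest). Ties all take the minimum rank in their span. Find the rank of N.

4

Sorted (ascending): 500, 500, 541, 548, 548, 548
The 2 values of 500 occupy positions 1–2 → each gets rank 1.
The 3 values of 548 occupy positions 4–6 → each gets rank 4.
N has value 548 ms → rank 4.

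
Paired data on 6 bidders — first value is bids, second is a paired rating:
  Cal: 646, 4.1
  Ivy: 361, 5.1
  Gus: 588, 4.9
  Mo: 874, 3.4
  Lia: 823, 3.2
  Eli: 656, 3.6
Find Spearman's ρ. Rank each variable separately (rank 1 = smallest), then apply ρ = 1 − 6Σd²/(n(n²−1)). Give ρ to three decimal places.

Ranks of variable 1: 3, 1, 2, 6, 5, 4
Ranks of variable 2: 4, 6, 5, 2, 1, 3
d = r₁ − r₂: -1, -5, -3, 4, 4, 1
d²: 1, 25, 9, 16, 16, 1; Σd² = 68
ρ = 1 − 6·68/(6·35) = 1 − 408/210 = -0.943

-0.943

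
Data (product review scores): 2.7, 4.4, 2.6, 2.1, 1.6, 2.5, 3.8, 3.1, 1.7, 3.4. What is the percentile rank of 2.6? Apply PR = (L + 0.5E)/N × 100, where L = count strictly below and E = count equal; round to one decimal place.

N = 10.
Strictly below 2.6: 4. Equal to 2.6: 1.
PR = (4 + 0.5·1)/10 × 100 = 45.0

45.0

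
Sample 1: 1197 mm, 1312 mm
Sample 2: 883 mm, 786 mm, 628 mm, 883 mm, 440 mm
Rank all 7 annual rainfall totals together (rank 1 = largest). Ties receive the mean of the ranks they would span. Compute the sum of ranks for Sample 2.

25

Sorted (descending): 1312, 1197, 883, 883, 786, 628, 440
The 2 values of 883 occupy positions 3–4 → average rank (3+4)/2 = 3.5.
Sample 2 values → pooled ranks: 883→3.5, 786→5, 628→6, 883→3.5, 440→7
Rank sum = 3.5 + 5 + 6 + 3.5 + 7 = 25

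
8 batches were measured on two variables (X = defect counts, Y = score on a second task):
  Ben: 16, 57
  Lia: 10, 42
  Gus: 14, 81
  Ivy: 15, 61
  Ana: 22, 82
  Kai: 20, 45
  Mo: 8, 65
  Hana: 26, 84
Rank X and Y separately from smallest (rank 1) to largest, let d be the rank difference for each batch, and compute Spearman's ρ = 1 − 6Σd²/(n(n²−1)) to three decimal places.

Ranks of variable 1: 5, 2, 3, 4, 7, 6, 1, 8
Ranks of variable 2: 3, 1, 6, 4, 7, 2, 5, 8
d = r₁ − r₂: 2, 1, -3, 0, 0, 4, -4, 0
d²: 4, 1, 9, 0, 0, 16, 16, 0; Σd² = 46
ρ = 1 − 6·46/(8·63) = 1 − 276/504 = 0.452

0.452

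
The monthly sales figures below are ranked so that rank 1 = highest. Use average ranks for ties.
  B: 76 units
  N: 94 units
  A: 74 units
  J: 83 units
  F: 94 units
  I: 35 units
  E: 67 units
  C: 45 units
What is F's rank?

1.5

Sorted (descending): 94, 94, 83, 76, 74, 67, 45, 35
The 2 values of 94 occupy positions 1–2 → average rank (1+2)/2 = 1.5.
F has value 94 units → rank 1.5.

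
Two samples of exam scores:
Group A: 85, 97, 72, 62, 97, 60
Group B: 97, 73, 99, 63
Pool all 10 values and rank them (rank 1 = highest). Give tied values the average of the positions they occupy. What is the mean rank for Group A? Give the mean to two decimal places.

6.17

Sorted (descending): 99, 97, 97, 97, 85, 73, 72, 63, 62, 60
The 3 values of 97 occupy positions 2–4 → average rank 3.
Group A values → pooled ranks: 85→5, 97→3, 72→7, 62→9, 97→3, 60→10
Mean rank = (5 + 3 + 7 + 9 + 3 + 10) / 6 = 6.17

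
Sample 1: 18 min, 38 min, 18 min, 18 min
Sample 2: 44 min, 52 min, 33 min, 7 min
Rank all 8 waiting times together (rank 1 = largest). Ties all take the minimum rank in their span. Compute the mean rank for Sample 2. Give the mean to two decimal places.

3.75

Sorted (descending): 52, 44, 38, 33, 18, 18, 18, 7
The 3 values of 18 occupy positions 5–7 → each gets rank 5.
Sample 2 values → pooled ranks: 44→2, 52→1, 33→4, 7→8
Mean rank = (2 + 1 + 4 + 8) / 4 = 3.75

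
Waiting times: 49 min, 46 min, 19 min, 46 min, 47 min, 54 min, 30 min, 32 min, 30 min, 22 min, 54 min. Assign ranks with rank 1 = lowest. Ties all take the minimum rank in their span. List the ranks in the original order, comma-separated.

9, 6, 1, 6, 8, 10, 3, 5, 3, 2, 10

Sorted (ascending): 19, 22, 30, 30, 32, 46, 46, 47, 49, 54, 54
The 2 values of 30 occupy positions 3–4 → each gets rank 3.
The 2 values of 46 occupy positions 6–7 → each gets rank 6.
The 2 values of 54 occupy positions 10–11 → each gets rank 10.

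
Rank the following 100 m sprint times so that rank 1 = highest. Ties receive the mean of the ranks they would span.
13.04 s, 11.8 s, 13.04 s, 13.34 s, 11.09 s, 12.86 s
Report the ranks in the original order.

Sorted (descending): 13.34, 13.04, 13.04, 12.86, 11.8, 11.09
The 2 values of 13.04 occupy positions 2–3 → average rank (2+3)/2 = 2.5.

2.5, 5, 2.5, 1, 6, 4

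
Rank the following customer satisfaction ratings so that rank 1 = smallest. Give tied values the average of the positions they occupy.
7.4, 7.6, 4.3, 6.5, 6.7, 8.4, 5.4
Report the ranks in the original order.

Sorted (ascending): 4.3, 5.4, 6.5, 6.7, 7.4, 7.6, 8.4
No ties — each value takes its position as its rank.

5, 6, 1, 3, 4, 7, 2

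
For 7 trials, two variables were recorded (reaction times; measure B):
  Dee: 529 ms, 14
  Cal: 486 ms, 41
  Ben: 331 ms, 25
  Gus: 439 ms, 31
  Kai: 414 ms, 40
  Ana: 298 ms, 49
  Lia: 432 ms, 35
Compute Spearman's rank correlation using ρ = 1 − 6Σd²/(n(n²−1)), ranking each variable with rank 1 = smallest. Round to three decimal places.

-0.429

Ranks of variable 1: 7, 6, 2, 5, 3, 1, 4
Ranks of variable 2: 1, 6, 2, 3, 5, 7, 4
d = r₁ − r₂: 6, 0, 0, 2, -2, -6, 0
d²: 36, 0, 0, 4, 4, 36, 0; Σd² = 80
ρ = 1 − 6·80/(7·48) = 1 − 480/336 = -0.429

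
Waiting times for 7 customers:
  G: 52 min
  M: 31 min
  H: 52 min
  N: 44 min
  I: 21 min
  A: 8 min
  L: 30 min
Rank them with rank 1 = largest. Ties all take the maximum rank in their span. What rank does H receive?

Sorted (descending): 52, 52, 44, 31, 30, 21, 8
The 2 values of 52 occupy positions 1–2 → each gets rank 2.
H has value 52 min → rank 2.

2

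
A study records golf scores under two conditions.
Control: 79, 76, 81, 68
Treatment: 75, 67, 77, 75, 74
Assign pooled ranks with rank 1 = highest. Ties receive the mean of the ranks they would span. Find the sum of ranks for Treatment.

Sorted (descending): 81, 79, 77, 76, 75, 75, 74, 68, 67
The 2 values of 75 occupy positions 5–6 → average rank (5+6)/2 = 5.5.
Treatment values → pooled ranks: 75→5.5, 67→9, 77→3, 75→5.5, 74→7
Rank sum = 5.5 + 9 + 3 + 5.5 + 7 = 30

30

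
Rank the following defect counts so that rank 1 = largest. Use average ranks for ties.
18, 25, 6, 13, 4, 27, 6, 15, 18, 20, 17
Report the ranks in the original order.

Sorted (descending): 27, 25, 20, 18, 18, 17, 15, 13, 6, 6, 4
The 2 values of 18 occupy positions 4–5 → average rank (4+5)/2 = 4.5.
The 2 values of 6 occupy positions 9–10 → average rank (9+10)/2 = 9.5.

4.5, 2, 9.5, 8, 11, 1, 9.5, 7, 4.5, 3, 6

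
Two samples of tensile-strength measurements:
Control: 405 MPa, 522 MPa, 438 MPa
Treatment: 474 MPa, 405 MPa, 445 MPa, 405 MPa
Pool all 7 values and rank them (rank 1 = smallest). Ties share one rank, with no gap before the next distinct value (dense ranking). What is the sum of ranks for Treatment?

9

Sorted (ascending): 405, 405, 405, 438, 445, 474, 522
The 3 values of 405 share dense rank 1.
Remaining distinct values take the next consecutive integers.
Treatment values → pooled ranks: 474→4, 405→1, 445→3, 405→1
Rank sum = 4 + 1 + 3 + 1 = 9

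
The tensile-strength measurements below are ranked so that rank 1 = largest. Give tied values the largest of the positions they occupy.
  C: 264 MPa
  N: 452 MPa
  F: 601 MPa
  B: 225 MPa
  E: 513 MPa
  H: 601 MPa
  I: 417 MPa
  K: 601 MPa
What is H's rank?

Sorted (descending): 601, 601, 601, 513, 452, 417, 264, 225
The 3 values of 601 occupy positions 1–3 → each gets rank 3.
H has value 601 MPa → rank 3.

3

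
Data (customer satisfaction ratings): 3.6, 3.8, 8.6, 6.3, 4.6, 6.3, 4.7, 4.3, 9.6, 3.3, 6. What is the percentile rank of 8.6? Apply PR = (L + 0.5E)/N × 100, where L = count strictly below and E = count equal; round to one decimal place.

N = 11.
Strictly below 8.6: 9. Equal to 8.6: 1.
PR = (9 + 0.5·1)/11 × 100 = 86.4

86.4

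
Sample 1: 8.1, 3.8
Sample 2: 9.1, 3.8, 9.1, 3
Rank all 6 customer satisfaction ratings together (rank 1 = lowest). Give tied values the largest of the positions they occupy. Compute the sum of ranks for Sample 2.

16

Sorted (ascending): 3, 3.8, 3.8, 8.1, 9.1, 9.1
The 2 values of 3.8 occupy positions 2–3 → each gets rank 3.
The 2 values of 9.1 occupy positions 5–6 → each gets rank 6.
Sample 2 values → pooled ranks: 9.1→6, 3.8→3, 9.1→6, 3→1
Rank sum = 6 + 3 + 6 + 1 = 16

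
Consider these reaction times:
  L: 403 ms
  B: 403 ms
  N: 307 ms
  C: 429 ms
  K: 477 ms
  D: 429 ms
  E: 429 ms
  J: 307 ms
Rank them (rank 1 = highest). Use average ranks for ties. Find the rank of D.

3

Sorted (descending): 477, 429, 429, 429, 403, 403, 307, 307
The 3 values of 429 occupy positions 2–4 → average rank 3.
The 2 values of 403 occupy positions 5–6 → average rank (5+6)/2 = 5.5.
The 2 values of 307 occupy positions 7–8 → average rank (7+8)/2 = 7.5.
D has value 429 ms → rank 3.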